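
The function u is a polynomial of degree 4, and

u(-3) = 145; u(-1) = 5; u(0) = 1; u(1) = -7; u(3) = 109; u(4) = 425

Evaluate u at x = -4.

Write u(x) = ax^4 + bx³ + cx² + dx + e; the 6 given values yield a linear system in the 5 coefficients.
Solving, u(x) = 2x^4 - 4x² - 6x + 1.
Then u(-4) = 473.

473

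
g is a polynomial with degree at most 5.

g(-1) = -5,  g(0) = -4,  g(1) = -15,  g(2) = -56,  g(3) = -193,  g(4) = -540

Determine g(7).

First differences: 1, -11, -41, -137, -347. Second differences: -12, -30, -96, -210. Third differences: -18, -66, -114. Fourth differences: -48, -48.
Level-4 differences are constant, so g has degree 4.
Fitting a degree-4 polynomial gives g(x) = -2x^4 + x³ - 4x² - 6x - 4.
Then g(7) = -4701.

-4701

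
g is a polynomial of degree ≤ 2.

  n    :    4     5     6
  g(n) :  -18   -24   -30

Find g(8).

-42

First differences: -6, -6.
Level-1 differences are constant, so g has degree 1.
Fitting a degree-1 polynomial gives g(n) = -6n + 6.
Then g(8) = -42.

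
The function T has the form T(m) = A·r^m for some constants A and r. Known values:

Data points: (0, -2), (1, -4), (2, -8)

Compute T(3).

-16

Consecutive ratio: -4/(-2) = 2, and -8/(-4) = 2, so r = 2.
Then A·2^0 = -2 gives A = -2, and T(m) = -2·2^m.
T(3) = -2·2^3 = -16.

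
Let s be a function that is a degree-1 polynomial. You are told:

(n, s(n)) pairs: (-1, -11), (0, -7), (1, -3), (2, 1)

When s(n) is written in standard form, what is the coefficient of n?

First differences: 4, 4, 4.
Level-1 differences are constant, so s has degree 1.
Fitting a degree-1 polynomial gives s(n) = 4n - 7.
The coefficient of n is 4.

4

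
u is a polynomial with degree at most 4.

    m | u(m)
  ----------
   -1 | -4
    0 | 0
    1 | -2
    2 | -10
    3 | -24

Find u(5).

Write u(m) = am^4 + bm³ + cm² + dm + e; the 5 given values yield a linear system in the 5 coefficients.
Solving, the top 2 coefficients vanish, and u(m) = -3m² + m.
Then u(5) = -70.

-70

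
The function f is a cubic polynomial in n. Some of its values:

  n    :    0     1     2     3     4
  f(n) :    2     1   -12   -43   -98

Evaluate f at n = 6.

-304

First differences: -1, -13, -31, -55. Second differences: -12, -18, -24. Third differences: -6, -6.
Level-3 differences are constant, so f has degree 3.
Fitting a degree-3 polynomial gives f(n) = -n³ - 3n² + 3n + 2.
Then f(6) = -304.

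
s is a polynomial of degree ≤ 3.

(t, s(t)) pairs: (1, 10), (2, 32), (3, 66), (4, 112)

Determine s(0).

0

First differences: 22, 34, 46. Second differences: 12, 12.
Level-2 differences are constant, so s has degree 2.
Fitting a degree-2 polynomial gives s(t) = 6t² + 4t.
Then s(0) = 0.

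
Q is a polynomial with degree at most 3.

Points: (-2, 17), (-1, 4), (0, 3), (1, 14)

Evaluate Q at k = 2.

37

Write Q(k) = ak³ + bk² + ck + d; the 4 given values yield a linear system in the 4 coefficients.
Solving, the leading coefficient vanishes, and Q(k) = 6k² + 5k + 3.
Then Q(2) = 37.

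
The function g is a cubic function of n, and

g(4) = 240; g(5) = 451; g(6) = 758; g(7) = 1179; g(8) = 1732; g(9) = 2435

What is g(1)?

3

First differences: 211, 307, 421, 553, 703. Second differences: 96, 114, 132, 150. Third differences: 18, 18, 18.
Level-3 differences are constant, so g has degree 3.
Fitting a degree-3 polynomial gives g(n) = 3n³ + 3n² + n - 4.
Then g(1) = 3.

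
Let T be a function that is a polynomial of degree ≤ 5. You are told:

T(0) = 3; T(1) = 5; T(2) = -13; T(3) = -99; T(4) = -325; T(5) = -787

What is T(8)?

First differences: 2, -18, -86, -226, -462. Second differences: -20, -68, -140, -236. Third differences: -48, -72, -96. Fourth differences: -24, -24.
Level-4 differences are constant, so T has degree 4.
Fitting a degree-4 polynomial gives T(x) = -x^4 - 2x³ + 3x² + 2x + 3.
Then T(8) = -4909.

-4909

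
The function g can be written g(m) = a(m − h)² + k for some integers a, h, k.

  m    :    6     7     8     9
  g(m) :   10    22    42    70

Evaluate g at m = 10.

First differences 12, 20, 28; second difference 8 = 2a, so a = 4.
Expanding, the m-coefficient is −2ah = -8h; matching it to the data gives h = 5, and then k = 6.
So g(m) = 4(m − 5)² + 6.
g(10) = 4·5² + 6 = 106.

106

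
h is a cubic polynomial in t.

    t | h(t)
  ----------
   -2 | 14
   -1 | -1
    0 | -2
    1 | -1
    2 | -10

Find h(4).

First differences: -15, -1, 1, -9. Second differences: 14, 2, -10. Third differences: -12, -12.
Level-3 differences are constant, so h has degree 3.
Fitting a degree-3 polynomial gives h(t) = -2t³ + t² + 2t - 2.
Then h(4) = -106.

-106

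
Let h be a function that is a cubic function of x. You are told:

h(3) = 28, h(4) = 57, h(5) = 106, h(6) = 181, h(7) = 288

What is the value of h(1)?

6

First differences: 29, 49, 75, 107. Second differences: 20, 26, 32. Third differences: 6, 6.
Level-3 differences are constant, so h has degree 3.
Fitting a degree-3 polynomial gives h(x) = x³ - 2x² + 6x + 1.
Then h(1) = 6.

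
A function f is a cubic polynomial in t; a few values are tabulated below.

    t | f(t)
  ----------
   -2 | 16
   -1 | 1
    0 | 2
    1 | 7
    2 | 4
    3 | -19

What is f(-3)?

Write f(t) = at³ + bt² + ct + d; the 6 given values yield a linear system in the 4 coefficients.
Solving, f(t) = -2t³ + 2t² + 5t + 2.
Then f(-3) = 59.

59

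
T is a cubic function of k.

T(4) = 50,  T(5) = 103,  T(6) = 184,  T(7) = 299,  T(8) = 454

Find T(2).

First differences: 53, 81, 115, 155. Second differences: 28, 34, 40. Third differences: 6, 6.
Level-3 differences are constant, so T has degree 3.
Fitting a degree-3 polynomial gives T(k) = k³ - k² + k - 2.
Then T(2) = 4.

4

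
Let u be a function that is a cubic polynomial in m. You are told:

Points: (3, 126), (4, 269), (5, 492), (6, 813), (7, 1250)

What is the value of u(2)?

Write u(m) = am³ + bm² + cm + d; the 5 given values yield a linear system in the 4 coefficients.
Solving, u(m) = 3m³ + 4m² + 4m - 3.
Then u(2) = 45.

45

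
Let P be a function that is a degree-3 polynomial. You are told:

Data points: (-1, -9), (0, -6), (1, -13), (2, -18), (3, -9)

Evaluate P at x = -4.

First differences: 3, -7, -5, 9. Second differences: -10, 2, 14. Third differences: 12, 12.
Level-3 differences are constant, so P has degree 3.
Fitting a degree-3 polynomial gives P(x) = 2x³ - 5x² - 4x - 6.
Then P(-4) = -198.

-198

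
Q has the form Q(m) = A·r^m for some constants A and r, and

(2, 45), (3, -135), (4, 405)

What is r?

Consecutive ratio: -135/45 = -3, and 405/(-135) = -3, so r = -3.
Then A·(-3)^2 = 45 gives A = 5, and Q(m) = 5·(-3)^m.

-3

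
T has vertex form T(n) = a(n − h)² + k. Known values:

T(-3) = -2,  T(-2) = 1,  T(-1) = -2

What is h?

-2

First differences 3, -3; second difference -6 = 2a, so a = -3.
Expanding, the n-coefficient is −2ah = 6h; matching it to the data gives h = -2, and then k = 1.
So T(n) = -3(n + 2)² + 1.
Hence h = -2.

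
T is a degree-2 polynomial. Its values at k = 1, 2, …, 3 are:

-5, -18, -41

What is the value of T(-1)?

-9

Write T(k) = ak² + bk + c; the 3 given values yield a linear system in the 3 coefficients.
Solving, T(k) = -5k² + 2k - 2.
Then T(-1) = -9.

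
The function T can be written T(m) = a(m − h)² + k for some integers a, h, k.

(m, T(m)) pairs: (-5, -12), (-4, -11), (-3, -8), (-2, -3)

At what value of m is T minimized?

-5

First differences 1, 3, 5; second difference 2 = 2a, so a = 1.
Expanding, the m-coefficient is −2ah = -2h; matching it to the data gives h = -5, and then k = -12.
So T(m) = 1(m + 5)² − 12.
Hence h = -5.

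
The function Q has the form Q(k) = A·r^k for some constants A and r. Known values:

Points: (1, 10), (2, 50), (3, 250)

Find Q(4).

1250

Consecutive ratio: 50/10 = 5, and 250/50 = 5, so r = 5.
Then A·5^1 = 10 gives A = 2, and Q(k) = 2·5^k.
Q(4) = 2·5^4 = 1250.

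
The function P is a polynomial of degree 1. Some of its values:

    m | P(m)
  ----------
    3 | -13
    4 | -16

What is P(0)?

-4

Write P(m) = am + b; the 2 given values yield a linear system in the 2 coefficients.
Solving, P(m) = -3m - 4.
The constant term is P(0) = -4.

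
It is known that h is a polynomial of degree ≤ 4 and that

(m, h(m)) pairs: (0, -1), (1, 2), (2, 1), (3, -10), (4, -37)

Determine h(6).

First differences: 3, -1, -11, -27. Second differences: -4, -10, -16. Third differences: -6, -6.
Level-3 differences are constant, so h has degree 3.
Fitting a degree-3 polynomial gives h(m) = -m³ + m² + 3m - 1.
Then h(6) = -163.

-163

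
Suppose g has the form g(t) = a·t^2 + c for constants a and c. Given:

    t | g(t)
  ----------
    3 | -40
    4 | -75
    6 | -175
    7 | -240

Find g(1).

From g(3) = -40 and g(4) = -75: 9a + c = -40 and 16a + c = -75.
Subtracting: 7a = -35, so a = -5; then c = -40 − (-5)·9 = 5.
So g(t) = -5t² + 5, and g(1) = 0.

0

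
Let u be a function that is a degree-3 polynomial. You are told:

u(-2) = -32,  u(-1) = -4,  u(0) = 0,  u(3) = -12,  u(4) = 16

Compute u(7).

364

Write u(k) = ak³ + bk² + ck + d; the 5 given values yield a linear system in the 4 coefficients.
Solving, u(k) = 2k³ - 6k² - 4k.
Then u(7) = 364.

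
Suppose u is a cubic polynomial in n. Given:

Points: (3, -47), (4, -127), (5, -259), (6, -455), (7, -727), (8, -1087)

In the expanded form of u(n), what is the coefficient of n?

First differences: -80, -132, -196, -272, -360. Second differences: -52, -64, -76, -88. Third differences: -12, -12, -12.
Level-3 differences are constant, so u has degree 3.
Fitting a degree-3 polynomial gives u(n) = -2n³ - 2n² + 8n + 1.
The coefficient of n is 8.

8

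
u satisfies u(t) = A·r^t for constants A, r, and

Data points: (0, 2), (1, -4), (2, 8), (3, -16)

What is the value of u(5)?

Consecutive ratio: -4/2 = -2, and 8/(-4) = -2, so r = -2.
Then A·(-2)^0 = 2 gives A = 2, and u(t) = 2·(-2)^t.
u(5) = 2·(-2)^5 = -64.

-64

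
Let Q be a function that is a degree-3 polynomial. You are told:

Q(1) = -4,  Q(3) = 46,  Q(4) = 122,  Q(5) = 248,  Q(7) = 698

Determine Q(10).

Write Q(m) = am³ + bm² + cm + d; the 5 given values yield a linear system in the 4 coefficients.
Solving, Q(m) = 2m³ + m² - 5m - 2.
Then Q(10) = 2048.

2048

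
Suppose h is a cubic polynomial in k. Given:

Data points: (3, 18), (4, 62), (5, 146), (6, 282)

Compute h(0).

Write h(k) = ak³ + bk² + ck + d; the 4 given values yield a linear system in the 4 coefficients.
Solving, h(k) = 2k³ - 4k² - 2k + 6.
Then h(0) = 6.

6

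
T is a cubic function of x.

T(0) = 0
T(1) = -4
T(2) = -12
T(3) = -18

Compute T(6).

Write T(x) = ax³ + bx² + cx + d; the 4 given values yield a linear system in the 4 coefficients.
Solving, T(x) = x³ - 5x².
Then T(6) = 36.

36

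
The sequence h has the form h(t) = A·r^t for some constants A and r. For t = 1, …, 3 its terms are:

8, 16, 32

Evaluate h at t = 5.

128

Consecutive ratio: 16/8 = 2, and 32/16 = 2, so r = 2.
Then A·2^1 = 8 gives A = 4, and h(t) = 4·2^t.
h(5) = 4·2^5 = 128.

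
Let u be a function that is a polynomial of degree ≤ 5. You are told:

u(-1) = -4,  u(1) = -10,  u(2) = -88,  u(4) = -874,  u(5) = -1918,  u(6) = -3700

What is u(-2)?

-28

Write u(k) = ak^5 + bk^4 + ck³ + dk² + ek + p; the 6 given values yield a linear system in the 6 coefficients.
Solving, the leading coefficient vanishes, and u(k) = -2k^4 - 4k³ - 7k² + k + 2.
Then u(-2) = -28.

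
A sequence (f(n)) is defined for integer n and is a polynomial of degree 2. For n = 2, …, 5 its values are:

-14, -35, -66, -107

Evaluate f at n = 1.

First differences: -21, -31, -41. Second differences: -10, -10.
Level-2 differences are constant, so f has degree 2.
Fitting a degree-2 polynomial gives f(n) = -5n² + 4n - 2.
Then f(1) = -3.

-3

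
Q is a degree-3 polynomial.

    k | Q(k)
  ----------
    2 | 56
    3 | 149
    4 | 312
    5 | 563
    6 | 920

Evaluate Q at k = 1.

15

First differences: 93, 163, 251, 357. Second differences: 70, 88, 106. Third differences: 18, 18.
Level-3 differences are constant, so Q has degree 3.
Fitting a degree-3 polynomial gives Q(k) = 3k³ + 8k² - 4k + 8.
Then Q(1) = 15.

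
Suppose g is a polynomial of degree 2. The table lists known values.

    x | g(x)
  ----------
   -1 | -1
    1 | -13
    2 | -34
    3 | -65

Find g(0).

Write g(x) = ax² + bx + c; the 4 given values yield a linear system in the 3 coefficients.
Solving, g(x) = -5x² - 6x - 2.
Then g(0) = -2.

-2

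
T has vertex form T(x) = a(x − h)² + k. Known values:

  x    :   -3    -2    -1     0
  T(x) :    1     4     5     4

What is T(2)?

First differences 3, 1, -1; second difference -2 = 2a, so a = -1.
Expanding, the x-coefficient is −2ah = 2h; matching it to the data gives h = -1, and then k = 5.
So T(x) = -1(x + 1)² + 5.
T(2) = -1·3² + 5 = -4.

-4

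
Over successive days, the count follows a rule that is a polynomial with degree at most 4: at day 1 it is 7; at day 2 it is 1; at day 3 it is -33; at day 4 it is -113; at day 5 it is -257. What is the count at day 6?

-483

Write the value at m as u(m).
First differences: -6, -34, -80, -144. Second differences: -28, -46, -64. Third differences: -18, -18.
Level-3 differences are constant, so u has degree 3.
Fitting a degree-3 polynomial gives u(m) = -3m³ + 4m² + 3m + 3.
Then u(6) = -483.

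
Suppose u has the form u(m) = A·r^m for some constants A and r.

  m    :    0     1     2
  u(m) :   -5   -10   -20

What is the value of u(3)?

Consecutive ratio: -10/(-5) = 2, and -20/(-10) = 2, so r = 2.
Then A·2^0 = -5 gives A = -5, and u(m) = -5·2^m.
u(3) = -5·2^3 = -40.

-40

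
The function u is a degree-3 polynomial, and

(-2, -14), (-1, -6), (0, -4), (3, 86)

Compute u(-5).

-194

Write u(t) = at³ + bt² + ct + d; the 4 given values yield a linear system in the 4 coefficients.
Solving, u(t) = 2t³ + 3t² + 3t - 4.
Then u(-5) = -194.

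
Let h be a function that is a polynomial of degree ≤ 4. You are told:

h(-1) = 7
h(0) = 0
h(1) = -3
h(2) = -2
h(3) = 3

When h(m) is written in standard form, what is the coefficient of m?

First differences: -7, -3, 1, 5. Second differences: 4, 4, 4.
Level-2 differences are constant, so h has degree 2.
Fitting a degree-2 polynomial gives h(m) = 2m² - 5m.
The coefficient of m is -5.

-5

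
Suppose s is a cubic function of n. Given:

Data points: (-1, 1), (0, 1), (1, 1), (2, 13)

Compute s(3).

Write s(n) = an³ + bn² + cn + d; the 4 given values yield a linear system in the 4 coefficients.
Solving, s(n) = 2n³ - 2n + 1.
Then s(3) = 49.

49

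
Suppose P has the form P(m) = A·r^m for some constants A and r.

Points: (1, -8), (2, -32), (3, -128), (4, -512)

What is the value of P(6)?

-8192

Consecutive ratio: -32/(-8) = 4, and -128/(-32) = 4, so r = 4.
Then A·4^1 = -8 gives A = -2, and P(m) = -2·4^m.
P(6) = -2·4^6 = -8192.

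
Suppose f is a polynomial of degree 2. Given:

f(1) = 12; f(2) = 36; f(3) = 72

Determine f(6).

252

Write f(m) = am² + bm + c; the 3 given values yield a linear system in the 3 coefficients.
Solving, f(m) = 6m² + 6m.
Then f(6) = 252.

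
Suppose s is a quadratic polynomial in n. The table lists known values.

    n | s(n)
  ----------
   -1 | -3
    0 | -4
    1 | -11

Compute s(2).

-24

Write s(n) = an² + bn + c; the 3 given values yield a linear system in the 3 coefficients.
Solving, s(n) = -3n² - 4n - 4.
Then s(2) = -24.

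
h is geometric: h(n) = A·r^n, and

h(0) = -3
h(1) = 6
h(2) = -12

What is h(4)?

-48

Consecutive ratio: 6/(-3) = -2, and -12/6 = -2, so r = -2.
Then A·(-2)^0 = -3 gives A = -3, and h(n) = -3·(-2)^n.
h(4) = -3·(-2)^4 = -48.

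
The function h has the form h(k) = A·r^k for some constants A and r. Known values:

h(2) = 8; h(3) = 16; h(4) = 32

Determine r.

Consecutive ratio: 16/8 = 2, and 32/16 = 2, so r = 2.
Then A·2^2 = 8 gives A = 2, and h(k) = 2·2^k.

2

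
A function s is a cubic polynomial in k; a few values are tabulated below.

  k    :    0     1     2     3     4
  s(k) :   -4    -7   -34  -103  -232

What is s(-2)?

First differences: -3, -27, -69, -129. Second differences: -24, -42, -60. Third differences: -18, -18.
Level-3 differences are constant, so s has degree 3.
Fitting a degree-3 polynomial gives s(k) = -3k³ - 3k² + 3k - 4.
Then s(-2) = 2.

2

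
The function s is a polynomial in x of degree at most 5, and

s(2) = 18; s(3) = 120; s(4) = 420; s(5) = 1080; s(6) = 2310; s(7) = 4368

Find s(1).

0

First differences: 102, 300, 660, 1230, 2058. Second differences: 198, 360, 570, 828. Third differences: 162, 210, 258. Fourth differences: 48, 48.
Level-4 differences are constant, so s has degree 4.
Fitting a degree-4 polynomial gives s(x) = 2x^4 - x³ - 2x² + x.
Then s(1) = 0.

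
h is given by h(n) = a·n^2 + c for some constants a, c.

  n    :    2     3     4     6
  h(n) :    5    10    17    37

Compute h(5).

From h(2) = 5 and h(3) = 10: 4a + c = 5 and 9a + c = 10.
Subtracting: 5a = 5, so a = 1; then c = 5 − 1·4 = 1.
So h(n) = 1n² + 1, and h(5) = 26.

26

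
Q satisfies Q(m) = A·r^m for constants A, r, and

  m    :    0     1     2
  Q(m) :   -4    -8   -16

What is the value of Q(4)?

-64

Consecutive ratio: -8/(-4) = 2, and -16/(-8) = 2, so r = 2.
Then A·2^0 = -4 gives A = -4, and Q(m) = -4·2^m.
Q(4) = -4·2^4 = -64.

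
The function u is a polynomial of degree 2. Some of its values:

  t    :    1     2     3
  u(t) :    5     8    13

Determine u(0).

4

Write u(t) = at² + bt + c; the 3 given values yield a linear system in the 3 coefficients.
Solving, u(t) = t² + 4.
Then u(0) = 4.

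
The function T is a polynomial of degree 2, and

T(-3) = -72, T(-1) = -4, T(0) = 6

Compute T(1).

0

Write T(m) = am² + bm + c; the 3 given values yield a linear system in the 3 coefficients.
Solving, T(m) = -8m² + 2m + 6.
Then T(1) = 0.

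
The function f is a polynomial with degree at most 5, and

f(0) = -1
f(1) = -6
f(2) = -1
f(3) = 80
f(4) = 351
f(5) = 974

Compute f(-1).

-4

First differences: -5, 5, 81, 271, 623. Second differences: 10, 76, 190, 352. Third differences: 66, 114, 162. Fourth differences: 48, 48.
Level-4 differences are constant, so f has degree 4.
Fitting a degree-4 polynomial gives f(t) = 2t^4 - t³ - 6t² - 1.
Then f(-1) = -4.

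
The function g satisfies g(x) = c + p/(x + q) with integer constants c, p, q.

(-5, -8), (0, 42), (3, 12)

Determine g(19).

4

(g(x) − c)(x + q) = p for each data point; the three points give a linear system in c and q, then p follows.
Solving: c = 2, q = 1, p = 40, so g(x) = 2 + 40/(x + 1).
Then g(19) = 2 + 40/20 = 4.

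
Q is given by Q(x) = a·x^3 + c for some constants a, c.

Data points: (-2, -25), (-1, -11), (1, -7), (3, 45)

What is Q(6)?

423

From Q(-2) = -25 and Q(-1) = -11: -8a + c = -25 and -1a + c = -11.
Subtracting: 7a = 14, so a = 2; then c = -25 − 2·(-8) = -9.
So Q(x) = 2x³ − 9, and Q(6) = 423.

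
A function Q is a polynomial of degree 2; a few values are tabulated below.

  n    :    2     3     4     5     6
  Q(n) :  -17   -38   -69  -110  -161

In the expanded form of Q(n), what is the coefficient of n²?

First differences: -21, -31, -41, -51. Second differences: -10, -10, -10.
Level-2 differences are constant, so Q has degree 2.
Fitting a degree-2 polynomial gives Q(n) = -5n² + 4n - 5.
The coefficient of n² is -5.

-5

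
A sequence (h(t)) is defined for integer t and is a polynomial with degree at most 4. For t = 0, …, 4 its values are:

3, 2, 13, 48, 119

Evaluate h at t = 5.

238

First differences: -1, 11, 35, 71. Second differences: 12, 24, 36. Third differences: 12, 12.
Level-3 differences are constant, so h has degree 3.
Extending the table by one column gives the next first difference 119, so h(5) = 119 + 119 = 238.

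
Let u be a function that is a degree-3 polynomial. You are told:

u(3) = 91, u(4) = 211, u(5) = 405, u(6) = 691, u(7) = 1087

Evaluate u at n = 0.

-5

First differences: 120, 194, 286, 396. Second differences: 74, 92, 110. Third differences: 18, 18.
Level-3 differences are constant, so u has degree 3.
Fitting a degree-3 polynomial gives u(n) = 3n³ + n² + 2n - 5.
Then u(0) = -5.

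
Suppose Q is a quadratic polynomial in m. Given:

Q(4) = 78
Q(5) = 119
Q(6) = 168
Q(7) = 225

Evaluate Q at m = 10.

First differences: 41, 49, 57. Second differences: 8, 8.
Level-2 differences are constant, so Q has degree 2.
Fitting a degree-2 polynomial gives Q(m) = 4m² + 5m - 6.
Then Q(10) = 444.

444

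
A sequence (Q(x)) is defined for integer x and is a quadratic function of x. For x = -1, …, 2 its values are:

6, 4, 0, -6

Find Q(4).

Write Q(x) = ax² + bx + c; the 4 given values yield a linear system in the 3 coefficients.
Solving, Q(x) = -x² - 3x + 4.
Then Q(4) = -24.

-24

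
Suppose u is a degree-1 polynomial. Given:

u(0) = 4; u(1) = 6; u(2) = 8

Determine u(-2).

First differences: 2, 2.
Level-1 differences are constant, so u has degree 1.
Fitting a degree-1 polynomial gives u(k) = 2k + 4.
Then u(-2) = 0.

0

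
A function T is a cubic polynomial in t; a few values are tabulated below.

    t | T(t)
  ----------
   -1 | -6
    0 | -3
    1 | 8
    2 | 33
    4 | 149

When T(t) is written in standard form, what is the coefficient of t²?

4

Write T(t) = at³ + bt² + ct + d; the 5 given values yield a linear system in the 4 coefficients.
Solving, T(t) = t³ + 4t² + 6t - 3.
The coefficient of t² is 4.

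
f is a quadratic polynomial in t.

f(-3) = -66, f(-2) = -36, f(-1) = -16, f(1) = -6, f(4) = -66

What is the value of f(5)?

-106

Write f(t) = at² + bt + c; the 5 given values yield a linear system in the 3 coefficients.
Solving, f(t) = -5t² + 5t - 6.
Then f(5) = -106.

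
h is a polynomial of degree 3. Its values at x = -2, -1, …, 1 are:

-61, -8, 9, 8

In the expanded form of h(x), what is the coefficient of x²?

Write h(x) = ax³ + bx² + cx + d; the 4 given values yield a linear system in the 4 coefficients.
Solving, h(x) = 3x³ - 9x² + 5x + 9.
The coefficient of x² is -9.

-9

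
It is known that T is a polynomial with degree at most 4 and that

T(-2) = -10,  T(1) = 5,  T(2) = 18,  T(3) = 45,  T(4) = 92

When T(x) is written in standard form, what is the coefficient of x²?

Write T(x) = ax^4 + bx³ + cx² + dx + e; the 5 given values yield a linear system in the 5 coefficients.
Solving, the leading coefficient vanishes, and T(x) = x³ + x² + 3x.
The coefficient of x² is 1.

1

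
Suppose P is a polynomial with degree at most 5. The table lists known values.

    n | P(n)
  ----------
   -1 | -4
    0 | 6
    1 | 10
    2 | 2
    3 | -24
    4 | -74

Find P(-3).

First differences: 10, 4, -8, -26, -50. Second differences: -6, -12, -18, -24. Third differences: -6, -6, -6.
Level-3 differences are constant, so P has degree 3.
Fitting a degree-3 polynomial gives P(n) = -n³ - 3n² + 8n + 6.
Then P(-3) = -18.

-18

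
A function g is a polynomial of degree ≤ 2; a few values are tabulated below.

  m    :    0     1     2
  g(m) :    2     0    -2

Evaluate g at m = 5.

Write g(m) = am² + bm + c; the 3 given values yield a linear system in the 3 coefficients.
Solving, the leading coefficient vanishes, and g(m) = -2m + 2.
Then g(5) = -8.

-8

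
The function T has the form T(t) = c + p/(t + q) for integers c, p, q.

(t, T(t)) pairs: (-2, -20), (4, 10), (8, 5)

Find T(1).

40

(T(t) − c)(t + q) = p for each data point; the three points give a linear system in c and q, then p follows.
Solving: c = 0, q = 0, p = 40, so T(t) = 40/(t + 0).
Then T(1) = 0 + 40/1 = 40.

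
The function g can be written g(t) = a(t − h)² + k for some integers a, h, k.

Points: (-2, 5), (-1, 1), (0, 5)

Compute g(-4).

First differences -4, 4; second difference 8 = 2a, so a = 4.
Expanding, the t-coefficient is −2ah = -8h; matching it to the data gives h = -1, and then k = 1.
So g(t) = 4(t + 1)² + 1.
g(-4) = 4·(-3)² + 1 = 37.

37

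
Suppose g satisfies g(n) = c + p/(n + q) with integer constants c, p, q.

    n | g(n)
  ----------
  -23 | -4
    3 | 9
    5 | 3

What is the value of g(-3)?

(g(n) − c)(n + q) = p for each data point; the three points give a linear system in c and q, then p follows.
Solving: c = -3, q = -1, p = 24, so g(n) = -3 + 24/(n − 1).
Then g(-3) = -3 + 24/(-4) = -9.

-9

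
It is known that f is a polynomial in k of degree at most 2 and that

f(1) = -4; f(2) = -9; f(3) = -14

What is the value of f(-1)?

6

First differences: -5, -5.
Level-1 differences are constant, so f has degree 1.
Fitting a degree-1 polynomial gives f(k) = -5k + 1.
Then f(-1) = 6.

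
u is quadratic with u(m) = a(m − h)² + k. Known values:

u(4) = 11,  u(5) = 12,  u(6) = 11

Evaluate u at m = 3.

First differences 1, -1; second difference -2 = 2a, so a = -1.
Expanding, the m-coefficient is −2ah = 2h; matching it to the data gives h = 5, and then k = 12.
So u(m) = -1(m − 5)² + 12.
u(3) = -1·(-2)² + 12 = 8.

8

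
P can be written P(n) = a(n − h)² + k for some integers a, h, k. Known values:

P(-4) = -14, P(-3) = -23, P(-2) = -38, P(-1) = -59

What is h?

-5

First differences -9, -15, -21; second difference -6 = 2a, so a = -3.
Expanding, the n-coefficient is −2ah = 6h; matching it to the data gives h = -5, and then k = -11.
So P(n) = -3(n + 5)² − 11.
Hence h = -5.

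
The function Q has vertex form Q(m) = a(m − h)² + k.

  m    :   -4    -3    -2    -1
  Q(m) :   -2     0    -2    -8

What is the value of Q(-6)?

First differences 2, -2, -6; second difference -4 = 2a, so a = -2.
Expanding, the m-coefficient is −2ah = 4h; matching it to the data gives h = -3, and then k = 0.
So Q(m) = -2(m + 3)² + 0.
Q(-6) = -2·(-3)² + 0 = -18.

-18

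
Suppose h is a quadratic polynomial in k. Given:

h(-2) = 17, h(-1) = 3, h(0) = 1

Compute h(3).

67

Write h(k) = ak² + bk + c; the 3 given values yield a linear system in the 3 coefficients.
Solving, h(k) = 6k² + 4k + 1.
Then h(3) = 67.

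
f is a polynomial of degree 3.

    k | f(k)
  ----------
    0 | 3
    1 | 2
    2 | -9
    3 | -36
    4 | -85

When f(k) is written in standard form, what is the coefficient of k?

First differences: -1, -11, -27, -49. Second differences: -10, -16, -22. Third differences: -6, -6.
Level-3 differences are constant, so f has degree 3.
Fitting a degree-3 polynomial gives f(k) = -k³ - 2k² + 2k + 3.
The coefficient of k is 2.

2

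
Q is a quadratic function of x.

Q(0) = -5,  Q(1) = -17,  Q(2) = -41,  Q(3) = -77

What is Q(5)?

-185

Write Q(x) = ax² + bx + c; the 4 given values yield a linear system in the 3 coefficients.
Solving, Q(x) = -6x² - 6x - 5.
Then Q(5) = -185.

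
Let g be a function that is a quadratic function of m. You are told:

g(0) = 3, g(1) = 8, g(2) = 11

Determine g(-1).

Write g(m) = am² + bm + c; the 3 given values yield a linear system in the 3 coefficients.
Solving, g(m) = -m² + 6m + 3.
Then g(-1) = -4.

-4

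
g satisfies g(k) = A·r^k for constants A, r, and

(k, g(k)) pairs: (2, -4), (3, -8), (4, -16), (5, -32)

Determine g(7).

Consecutive ratio: -8/(-4) = 2, and -16/(-8) = 2, so r = 2.
Then A·2^2 = -4 gives A = -1, and g(k) = -1·2^k.
g(7) = -1·2^7 = -128.

-128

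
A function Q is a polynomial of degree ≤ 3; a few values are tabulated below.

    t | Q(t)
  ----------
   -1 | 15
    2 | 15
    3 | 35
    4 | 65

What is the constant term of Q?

Write Q(t) = at³ + bt² + ct + d; the 4 given values yield a linear system in the 4 coefficients.
Solving, the leading coefficient vanishes, and Q(t) = 5t² - 5t + 5.
The constant term is Q(0) = 5.

5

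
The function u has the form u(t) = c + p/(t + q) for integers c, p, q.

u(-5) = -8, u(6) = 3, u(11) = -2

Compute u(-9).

-7

(u(t) − c)(t + q) = p for each data point; the three points give a linear system in c and q, then p follows.
Solving: c = -5, q = -3, p = 24, so u(t) = -5 + 24/(t − 3).
Then u(-9) = -5 + 24/(-12) = -7.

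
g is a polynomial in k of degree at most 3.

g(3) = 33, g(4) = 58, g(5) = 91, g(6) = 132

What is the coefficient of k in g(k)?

-3

First differences: 25, 33, 41. Second differences: 8, 8.
Level-2 differences are constant, so g has degree 2.
Fitting a degree-2 polynomial gives g(k) = 4k² - 3k + 6.
The coefficient of k is -3.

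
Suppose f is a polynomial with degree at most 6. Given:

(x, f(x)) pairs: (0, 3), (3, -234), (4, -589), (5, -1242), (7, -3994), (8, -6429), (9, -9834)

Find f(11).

Write f(x) = ax^6 + bx^5 + cx^4 + dx³ + ex² + px + q; the 7 given values yield a linear system in the 7 coefficients.
Solving, the top 2 coefficients vanish, and f(x) = -x^4 - 4x³ - 4x² - 4x + 3.
Then f(11) = -20490.

-20490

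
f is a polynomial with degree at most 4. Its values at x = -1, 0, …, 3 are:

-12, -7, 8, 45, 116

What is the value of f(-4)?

-87

Write f(x) = ax^4 + bx³ + cx² + dx + e; the 5 given values yield a linear system in the 5 coefficients.
Solving, the leading coefficient vanishes, and f(x) = 2x³ + 5x² + 8x - 7.
Then f(-4) = -87.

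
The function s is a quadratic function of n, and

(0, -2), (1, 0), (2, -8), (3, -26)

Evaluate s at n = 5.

-92

Write s(n) = an² + bn + c; the 4 given values yield a linear system in the 3 coefficients.
Solving, s(n) = -5n² + 7n - 2.
Then s(5) = -92.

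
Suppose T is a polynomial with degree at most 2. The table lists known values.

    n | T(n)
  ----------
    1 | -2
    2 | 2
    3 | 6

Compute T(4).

10

First differences: 4, 4.
Level-1 differences are constant, so T has degree 1.
Fitting a degree-1 polynomial gives T(n) = 4n - 6.
Then T(4) = 10.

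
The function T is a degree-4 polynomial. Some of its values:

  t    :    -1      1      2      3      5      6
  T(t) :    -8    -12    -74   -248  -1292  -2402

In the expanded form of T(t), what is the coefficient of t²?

-7

Write T(t) = at^4 + bt³ + ct² + dt + e; the 6 given values yield a linear system in the 5 coefficients.
Solving, T(t) = -t^4 - 4t³ - 7t² + 2t - 2.
The coefficient of t² is -7.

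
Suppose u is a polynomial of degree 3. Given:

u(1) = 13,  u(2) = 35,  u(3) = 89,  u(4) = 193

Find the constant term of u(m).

5

Write u(m) = am³ + bm² + cm + d; the 4 given values yield a linear system in the 4 coefficients.
Solving, u(m) = 3m³ - 2m² + 7m + 5.
The constant term is u(0) = 5.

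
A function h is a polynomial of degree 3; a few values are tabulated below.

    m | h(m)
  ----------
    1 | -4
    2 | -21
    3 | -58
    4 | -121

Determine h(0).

-1

Write h(m) = am³ + bm² + cm + d; the 4 given values yield a linear system in the 4 coefficients.
Solving, h(m) = -m³ - 4m² + 2m - 1.
Then h(0) = -1.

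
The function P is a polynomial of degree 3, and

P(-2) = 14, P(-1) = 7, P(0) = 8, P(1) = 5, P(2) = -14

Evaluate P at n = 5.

First differences: -7, 1, -3, -19. Second differences: 8, -4, -16. Third differences: -12, -12.
Level-3 differences are constant, so P has degree 3.
Fitting a degree-3 polynomial gives P(n) = -2n³ - 2n² + n + 8.
Then P(5) = -287.

-287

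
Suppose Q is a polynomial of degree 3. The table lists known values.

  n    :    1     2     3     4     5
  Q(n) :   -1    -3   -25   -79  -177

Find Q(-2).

First differences: -2, -22, -54, -98. Second differences: -20, -32, -44. Third differences: -12, -12.
Level-3 differences are constant, so Q has degree 3.
Fitting a degree-3 polynomial gives Q(n) = -2n³ + 2n² + 6n - 7.
Then Q(-2) = 5.

5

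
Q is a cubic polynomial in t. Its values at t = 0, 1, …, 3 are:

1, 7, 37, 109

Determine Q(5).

Write Q(t) = at³ + bt² + ct + d; the 4 given values yield a linear system in the 4 coefficients.
Solving, Q(t) = 3t³ + 3t² + 1.
Then Q(5) = 451.

451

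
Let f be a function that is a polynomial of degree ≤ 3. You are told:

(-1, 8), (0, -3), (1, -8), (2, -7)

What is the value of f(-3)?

First differences: -11, -5, 1. Second differences: 6, 6.
Level-2 differences are constant, so f has degree 2.
Fitting a degree-2 polynomial gives f(m) = 3m² - 8m - 3.
Then f(-3) = 48.

48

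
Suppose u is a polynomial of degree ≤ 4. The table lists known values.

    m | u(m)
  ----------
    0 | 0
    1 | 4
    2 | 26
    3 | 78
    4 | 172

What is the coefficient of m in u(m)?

Write u(m) = am^4 + bm³ + cm² + dm + e; the 5 given values yield a linear system in the 5 coefficients.
Solving, the leading coefficient vanishes, and u(m) = 2m³ + 3m² - m.
The coefficient of m is -1.

-1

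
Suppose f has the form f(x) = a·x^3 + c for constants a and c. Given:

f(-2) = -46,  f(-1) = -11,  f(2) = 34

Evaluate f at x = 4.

From f(-2) = -46 and f(-1) = -11: -8a + c = -46 and -1a + c = -11.
Subtracting: 7a = 35, so a = 5; then c = -46 − 5·(-8) = -6.
So f(x) = 5x³ − 6, and f(4) = 314.

314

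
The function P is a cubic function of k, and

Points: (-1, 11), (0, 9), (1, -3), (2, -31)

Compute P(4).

Write P(k) = ak³ + bk² + ck + d; the 4 given values yield a linear system in the 4 coefficients.
Solving, P(k) = -k³ - 5k² - 6k + 9.
Then P(4) = -159.

-159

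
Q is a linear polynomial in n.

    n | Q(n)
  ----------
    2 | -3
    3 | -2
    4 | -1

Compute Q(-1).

First differences: 1, 1.
Level-1 differences are constant, so Q has degree 1.
Fitting a degree-1 polynomial gives Q(n) = n - 5.
Then Q(-1) = -6.

-6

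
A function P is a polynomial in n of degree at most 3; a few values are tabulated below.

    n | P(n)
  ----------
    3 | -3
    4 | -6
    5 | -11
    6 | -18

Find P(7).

Write P(n) = an³ + bn² + cn + d; the 4 given values yield a linear system in the 4 coefficients.
Solving, the leading coefficient vanishes, and P(n) = -n² + 4n - 6.
Then P(7) = -27.

-27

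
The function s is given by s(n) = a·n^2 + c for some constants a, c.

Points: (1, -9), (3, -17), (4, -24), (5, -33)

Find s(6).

-44

From s(1) = -9 and s(3) = -17: 1a + c = -9 and 9a + c = -17.
Subtracting: 8a = -8, so a = -1; then c = -9 − (-1)·1 = -8.
So s(n) = -1n² − 8, and s(6) = -44.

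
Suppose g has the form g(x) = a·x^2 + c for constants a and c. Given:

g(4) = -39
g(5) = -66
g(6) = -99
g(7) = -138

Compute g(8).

-183

From g(4) = -39 and g(5) = -66: 16a + c = -39 and 25a + c = -66.
Subtracting: 9a = -27, so a = -3; then c = -39 − (-3)·16 = 9.
So g(x) = -3x² + 9, and g(8) = -183.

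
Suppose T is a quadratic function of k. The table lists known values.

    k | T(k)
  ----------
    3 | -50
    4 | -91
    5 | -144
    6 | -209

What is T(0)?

1

First differences: -41, -53, -65. Second differences: -12, -12.
Level-2 differences are constant, so T has degree 2.
Fitting a degree-2 polynomial gives T(k) = -6k² + k + 1.
Then T(0) = 1.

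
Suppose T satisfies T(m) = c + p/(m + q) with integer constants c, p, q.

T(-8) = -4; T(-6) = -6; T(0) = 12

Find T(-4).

(T(m) − c)(m + q) = p for each data point; the three points give a linear system in c and q, then p follows.
Solving: c = 0, q = 2, p = 24, so T(m) = 24/(m + 2).
Then T(-4) = 0 + 24/(-2) = -12.

-12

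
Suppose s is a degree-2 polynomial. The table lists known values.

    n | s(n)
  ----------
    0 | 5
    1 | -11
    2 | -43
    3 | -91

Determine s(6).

Write s(n) = an² + bn + c; the 4 given values yield a linear system in the 3 coefficients.
Solving, s(n) = -8n² - 8n + 5.
Then s(6) = -331.

-331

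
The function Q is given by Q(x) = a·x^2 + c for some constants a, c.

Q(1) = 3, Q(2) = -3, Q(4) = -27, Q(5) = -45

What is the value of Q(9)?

-157

From Q(1) = 3 and Q(2) = -3: 1a + c = 3 and 4a + c = -3.
Subtracting: 3a = -6, so a = -2; then c = 3 − (-2)·1 = 5.
So Q(x) = -2x² + 5, and Q(9) = -157.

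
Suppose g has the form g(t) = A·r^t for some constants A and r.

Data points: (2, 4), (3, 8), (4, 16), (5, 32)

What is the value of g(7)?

Consecutive ratio: 8/4 = 2, and 16/8 = 2, so r = 2.
Then A·2^2 = 4 gives A = 1, and g(t) = 1·2^t.
g(7) = 1·2^7 = 128.

128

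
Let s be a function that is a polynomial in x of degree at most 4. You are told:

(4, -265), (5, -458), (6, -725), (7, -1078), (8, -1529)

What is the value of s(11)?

First differences: -193, -267, -353, -451. Second differences: -74, -86, -98. Third differences: -12, -12.
Level-3 differences are constant, so s has degree 3.
Fitting a degree-3 polynomial gives s(x) = -2x³ - 7x² - 8x + 7.
Then s(11) = -3590.

-3590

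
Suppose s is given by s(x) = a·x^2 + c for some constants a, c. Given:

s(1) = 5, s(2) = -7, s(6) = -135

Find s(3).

From s(1) = 5 and s(2) = -7: 1a + c = 5 and 4a + c = -7.
Subtracting: 3a = -12, so a = -4; then c = 5 − (-4)·1 = 9.
So s(x) = -4x² + 9, and s(3) = -27.

-27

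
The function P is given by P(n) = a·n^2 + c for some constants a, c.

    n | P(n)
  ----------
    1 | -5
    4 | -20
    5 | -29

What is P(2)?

From P(1) = -5 and P(4) = -20: 1a + c = -5 and 16a + c = -20.
Subtracting: 15a = -15, so a = -1; then c = -5 − (-1)·1 = -4.
So P(n) = -1n² − 4, and P(2) = -8.

-8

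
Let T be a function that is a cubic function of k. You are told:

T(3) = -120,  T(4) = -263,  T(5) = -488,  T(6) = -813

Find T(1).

Write T(k) = ak³ + bk² + ck + d; the 4 given values yield a linear system in the 4 coefficients.
Solving, T(k) = -3k³ - 5k² + 3k - 3.
Then T(1) = -8.

-8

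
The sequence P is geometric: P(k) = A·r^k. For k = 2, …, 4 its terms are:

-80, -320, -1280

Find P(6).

Consecutive ratio: -320/(-80) = 4, and -1280/(-320) = 4, so r = 4.
Then A·4^2 = -80 gives A = -5, and P(k) = -5·4^k.
P(6) = -5·4^6 = -20480.

-20480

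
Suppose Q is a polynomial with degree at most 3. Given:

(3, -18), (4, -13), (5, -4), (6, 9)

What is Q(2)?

-19

First differences: 5, 9, 13. Second differences: 4, 4.
Level-2 differences are constant, so Q has degree 2.
Fitting a degree-2 polynomial gives Q(x) = 2x² - 9x - 9.
Then Q(2) = -19.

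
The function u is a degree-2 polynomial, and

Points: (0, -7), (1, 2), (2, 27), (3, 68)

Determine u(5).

198

First differences: 9, 25, 41. Second differences: 16, 16.
Level-2 differences are constant, so u has degree 2.
Fitting a degree-2 polynomial gives u(x) = 8x² + x - 7.
Then u(5) = 198.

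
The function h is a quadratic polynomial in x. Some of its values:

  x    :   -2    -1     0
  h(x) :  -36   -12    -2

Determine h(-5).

-192

Write h(x) = ax² + bx + c; the 3 given values yield a linear system in the 3 coefficients.
Solving, h(x) = -7x² + 3x - 2.
Then h(-5) = -192.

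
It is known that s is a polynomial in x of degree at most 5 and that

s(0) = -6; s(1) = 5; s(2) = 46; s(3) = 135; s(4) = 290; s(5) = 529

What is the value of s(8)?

1930

First differences: 11, 41, 89, 155, 239. Second differences: 30, 48, 66, 84. Third differences: 18, 18, 18.
Level-3 differences are constant, so s has degree 3.
Fitting a degree-3 polynomial gives s(x) = 3x³ + 6x² + 2x - 6.
Then s(8) = 1930.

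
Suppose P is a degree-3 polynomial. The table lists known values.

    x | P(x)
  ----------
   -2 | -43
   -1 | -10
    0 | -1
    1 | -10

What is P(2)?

-31

Write P(x) = ax³ + bx² + cx + d; the 4 given values yield a linear system in the 4 coefficients.
Solving, P(x) = x³ - 9x² - x - 1.
Then P(2) = -31.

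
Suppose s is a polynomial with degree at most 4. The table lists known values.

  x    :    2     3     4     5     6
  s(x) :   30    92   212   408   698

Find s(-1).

12

Write s(x) = ax^4 + bx³ + cx² + dx + e; the 5 given values yield a linear system in the 5 coefficients.
Solving, the leading coefficient vanishes, and s(x) = 3x³ + 2x² - 5x + 8.
Then s(-1) = 12.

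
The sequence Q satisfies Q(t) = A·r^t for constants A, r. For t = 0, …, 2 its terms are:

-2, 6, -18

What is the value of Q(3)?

Consecutive ratio: 6/(-2) = -3, and -18/6 = -3, so r = -3.
Then A·(-3)^0 = -2 gives A = -2, and Q(t) = -2·(-3)^t.
Q(3) = -2·(-3)^3 = 54.

54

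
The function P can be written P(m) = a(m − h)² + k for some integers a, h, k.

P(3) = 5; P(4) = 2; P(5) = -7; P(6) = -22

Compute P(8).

-70

First differences -3, -9, -15; second difference -6 = 2a, so a = -3.
Expanding, the m-coefficient is −2ah = 6h; matching it to the data gives h = 3, and then k = 5.
So P(m) = -3(m − 3)² + 5.
P(8) = -3·5² + 5 = -70.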